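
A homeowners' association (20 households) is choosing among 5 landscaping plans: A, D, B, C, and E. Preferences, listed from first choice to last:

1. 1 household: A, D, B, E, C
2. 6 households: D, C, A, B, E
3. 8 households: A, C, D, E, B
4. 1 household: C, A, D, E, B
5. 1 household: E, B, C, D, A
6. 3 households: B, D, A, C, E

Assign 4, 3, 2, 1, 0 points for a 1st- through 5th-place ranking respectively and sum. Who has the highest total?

A

A: 1·4 + 6·2 + 8·4 + 1·3 + 1·0 + 3·2 = 57
D: 1·3 + 6·4 + 8·2 + 1·2 + 1·1 + 3·3 = 55
B: 1·2 + 6·1 + 8·0 + 1·0 + 1·3 + 3·4 = 23
C: 1·0 + 6·3 + 8·3 + 1·4 + 1·2 + 3·1 = 51
E: 1·1 + 6·0 + 8·1 + 1·1 + 1·4 + 3·0 = 14
A has the highest Borda score (57).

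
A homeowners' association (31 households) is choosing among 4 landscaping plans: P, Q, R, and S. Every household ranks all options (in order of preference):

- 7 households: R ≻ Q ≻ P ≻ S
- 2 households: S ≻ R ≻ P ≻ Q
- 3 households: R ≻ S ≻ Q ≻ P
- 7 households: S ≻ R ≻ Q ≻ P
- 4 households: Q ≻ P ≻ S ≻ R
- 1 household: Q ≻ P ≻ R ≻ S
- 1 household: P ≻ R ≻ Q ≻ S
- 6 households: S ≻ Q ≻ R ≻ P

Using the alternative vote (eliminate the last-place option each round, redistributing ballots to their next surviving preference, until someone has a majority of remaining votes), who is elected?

S

Round 1: P 1, Q 5, R 10, S 15. Eliminate P.
Round 2: Q 5, R 11, S 15. Eliminate Q.
Round 3: R 12, S 19. S has a majority.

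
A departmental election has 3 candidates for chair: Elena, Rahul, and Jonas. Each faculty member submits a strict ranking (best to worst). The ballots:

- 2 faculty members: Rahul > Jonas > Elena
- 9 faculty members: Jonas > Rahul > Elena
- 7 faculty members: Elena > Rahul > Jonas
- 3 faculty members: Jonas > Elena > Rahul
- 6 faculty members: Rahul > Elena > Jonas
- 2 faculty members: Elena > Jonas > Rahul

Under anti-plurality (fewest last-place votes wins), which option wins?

Rahul

Last-place votes: Elena 11, Rahul 5, Jonas 13.
Rahul is ranked last by the fewest voters, so Rahul wins.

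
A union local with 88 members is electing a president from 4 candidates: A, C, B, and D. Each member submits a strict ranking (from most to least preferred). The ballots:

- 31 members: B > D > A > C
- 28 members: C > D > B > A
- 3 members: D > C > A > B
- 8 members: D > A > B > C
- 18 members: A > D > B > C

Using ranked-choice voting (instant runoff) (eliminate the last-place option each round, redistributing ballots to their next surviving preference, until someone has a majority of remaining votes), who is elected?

B

Round 1: A 18, C 28, B 31, D 11. Eliminate D.
Round 2: A 26, C 31, B 31. Eliminate A.
Round 3: C 31, B 57. B has a majority.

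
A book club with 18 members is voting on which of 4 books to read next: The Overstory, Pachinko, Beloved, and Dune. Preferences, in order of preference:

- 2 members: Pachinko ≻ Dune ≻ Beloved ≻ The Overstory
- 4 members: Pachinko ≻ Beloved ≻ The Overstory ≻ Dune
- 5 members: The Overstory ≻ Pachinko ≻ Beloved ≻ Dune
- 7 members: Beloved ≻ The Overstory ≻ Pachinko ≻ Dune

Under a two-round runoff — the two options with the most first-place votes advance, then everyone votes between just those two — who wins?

Round 1 first-place votes: The Overstory 5, Pachinko 6, Beloved 7, Dune 0.
Beloved and Pachinko advance.
Runoff: Beloved is preferred to Pachinko by 7 voters; Pachinko by 11.
Pachinko wins the runoff.

Pachinko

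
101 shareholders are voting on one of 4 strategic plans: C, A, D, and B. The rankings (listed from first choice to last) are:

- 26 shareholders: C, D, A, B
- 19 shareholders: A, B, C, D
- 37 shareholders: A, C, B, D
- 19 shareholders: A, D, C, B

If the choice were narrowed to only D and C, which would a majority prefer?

Voters preferring D to C: 19; preferring C to D: 82.
C wins the head-to-head.

C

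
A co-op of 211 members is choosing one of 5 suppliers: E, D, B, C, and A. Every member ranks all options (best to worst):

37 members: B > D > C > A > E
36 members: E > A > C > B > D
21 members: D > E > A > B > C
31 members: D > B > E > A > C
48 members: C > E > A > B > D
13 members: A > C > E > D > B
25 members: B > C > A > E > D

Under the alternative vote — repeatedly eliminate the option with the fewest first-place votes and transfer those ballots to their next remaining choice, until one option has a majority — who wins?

Round 1: E 36, D 52, B 62, C 48, A 13. Eliminate A.
Round 2: E 36, D 52, B 62, C 61. Eliminate E.
Round 3: D 52, B 62, C 97. Eliminate D.
Round 4: B 114, C 97. B has a majority.

B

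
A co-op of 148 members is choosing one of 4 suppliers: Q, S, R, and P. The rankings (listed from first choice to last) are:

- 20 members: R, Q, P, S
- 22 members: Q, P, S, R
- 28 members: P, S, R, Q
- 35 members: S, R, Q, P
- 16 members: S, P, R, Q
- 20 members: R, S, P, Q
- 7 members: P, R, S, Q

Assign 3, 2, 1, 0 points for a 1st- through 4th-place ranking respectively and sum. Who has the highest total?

Q: 20·2 + 22·3 + 28·0 + 35·1 + 16·0 + 20·0 + 7·0 = 141
S: 20·0 + 22·1 + 28·2 + 35·3 + 16·3 + 20·2 + 7·1 = 278
R: 20·3 + 22·0 + 28·1 + 35·2 + 16·1 + 20·3 + 7·2 = 248
P: 20·1 + 22·2 + 28·3 + 35·0 + 16·2 + 20·1 + 7·3 = 221
S has the highest Borda score (278).

S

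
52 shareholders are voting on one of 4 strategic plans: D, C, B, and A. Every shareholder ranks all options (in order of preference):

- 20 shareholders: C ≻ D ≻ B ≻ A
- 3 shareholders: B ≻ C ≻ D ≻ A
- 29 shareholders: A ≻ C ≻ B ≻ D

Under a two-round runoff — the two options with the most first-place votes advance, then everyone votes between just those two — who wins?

Round 1 first-place votes: D 0, C 20, B 3, A 29.
A and C advance.
Runoff: A is preferred to C by 29 voters; C by 23.
A wins the runoff.

A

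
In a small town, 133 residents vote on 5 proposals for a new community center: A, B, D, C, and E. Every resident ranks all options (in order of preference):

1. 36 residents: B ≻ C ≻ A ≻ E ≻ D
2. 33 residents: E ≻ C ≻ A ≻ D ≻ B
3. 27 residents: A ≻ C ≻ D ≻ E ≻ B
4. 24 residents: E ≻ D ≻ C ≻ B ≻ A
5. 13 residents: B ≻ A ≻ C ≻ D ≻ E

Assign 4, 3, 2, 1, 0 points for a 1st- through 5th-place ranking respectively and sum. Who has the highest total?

A: 36·2 + 33·2 + 27·4 + 24·0 + 13·3 = 285
B: 36·4 + 33·0 + 27·0 + 24·1 + 13·4 = 220
D: 36·0 + 33·1 + 27·2 + 24·3 + 13·1 = 172
C: 36·3 + 33·3 + 27·3 + 24·2 + 13·2 = 362
E: 36·1 + 33·4 + 27·1 + 24·4 + 13·0 = 291
C has the highest Borda score (362).

C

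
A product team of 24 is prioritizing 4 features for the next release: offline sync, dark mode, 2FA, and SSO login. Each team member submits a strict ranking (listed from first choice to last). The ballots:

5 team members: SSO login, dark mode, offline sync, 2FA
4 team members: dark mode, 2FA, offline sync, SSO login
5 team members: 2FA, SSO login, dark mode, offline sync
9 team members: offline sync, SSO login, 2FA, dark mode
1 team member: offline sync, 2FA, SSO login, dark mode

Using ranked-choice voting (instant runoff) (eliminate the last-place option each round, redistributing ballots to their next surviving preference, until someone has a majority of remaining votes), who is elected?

offline sync

Round 1: offline sync 10, dark mode 4, 2FA 5, SSO login 5. Eliminate dark mode.
Round 2: offline sync 10, 2FA 9, SSO login 5. Eliminate SSO login.
Round 3: offline sync 15, 2FA 9. Offline sync has a majority.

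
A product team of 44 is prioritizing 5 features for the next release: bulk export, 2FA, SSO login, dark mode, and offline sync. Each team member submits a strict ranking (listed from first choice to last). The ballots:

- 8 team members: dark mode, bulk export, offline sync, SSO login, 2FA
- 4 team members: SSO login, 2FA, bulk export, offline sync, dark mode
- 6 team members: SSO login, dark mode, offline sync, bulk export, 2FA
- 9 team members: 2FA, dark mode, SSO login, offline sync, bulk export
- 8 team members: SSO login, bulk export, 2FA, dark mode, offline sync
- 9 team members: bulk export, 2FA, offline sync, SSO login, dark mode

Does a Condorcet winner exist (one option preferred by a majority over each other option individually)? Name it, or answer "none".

SSO login

SSO login vs bulk export: 27–17 for SSO login.
SSO login vs 2FA: 26–18 for SSO login.
SSO login vs dark mode: 27–17 for SSO login.
SSO login vs offline sync: 27–17 for SSO login.
SSO login beats every other option head-to-head.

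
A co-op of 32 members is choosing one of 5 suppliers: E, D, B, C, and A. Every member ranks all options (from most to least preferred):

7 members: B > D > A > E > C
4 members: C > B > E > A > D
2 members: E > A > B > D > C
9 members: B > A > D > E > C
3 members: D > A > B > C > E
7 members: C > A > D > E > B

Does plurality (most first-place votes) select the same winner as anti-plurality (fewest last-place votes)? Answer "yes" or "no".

no

Plurality — first-place votes: E 2, D 3, B 16, C 11, A 0. Winner: B.
Anti-plurality — last-place votes: E 3, D 4, B 7, C 18, A 0. Winner: A.
The two methods disagree.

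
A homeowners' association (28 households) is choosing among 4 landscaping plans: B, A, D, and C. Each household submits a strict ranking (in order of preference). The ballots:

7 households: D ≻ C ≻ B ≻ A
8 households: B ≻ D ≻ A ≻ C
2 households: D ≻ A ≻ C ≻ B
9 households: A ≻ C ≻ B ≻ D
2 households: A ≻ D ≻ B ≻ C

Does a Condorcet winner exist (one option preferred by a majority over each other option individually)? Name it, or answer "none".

Checking pairwise contests:
C beats B 18–10.
B beats A 15–13.
B beats D 17–11.
A beats C 21–7.
Every option loses at least one head-to-head, so there is no Condorcet winner.

none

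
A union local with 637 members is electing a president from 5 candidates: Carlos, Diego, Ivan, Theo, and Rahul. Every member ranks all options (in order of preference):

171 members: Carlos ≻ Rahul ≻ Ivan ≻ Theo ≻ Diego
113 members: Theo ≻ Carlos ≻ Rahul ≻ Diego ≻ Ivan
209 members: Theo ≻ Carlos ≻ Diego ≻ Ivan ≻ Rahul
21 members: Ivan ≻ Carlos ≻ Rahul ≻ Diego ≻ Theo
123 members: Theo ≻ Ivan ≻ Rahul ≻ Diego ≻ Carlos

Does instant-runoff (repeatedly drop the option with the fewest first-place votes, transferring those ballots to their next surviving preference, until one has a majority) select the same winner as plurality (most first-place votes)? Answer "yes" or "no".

yes

Instant-runoff — R1 Carlos 171, Diego 0, Ivan 21, Theo 445, Rahul 0 (Theo winner). Winner: Theo.
Plurality — first-place votes: Carlos 171, Diego 0, Ivan 21, Theo 445, Rahul 0. Winner: Theo.
The two methods agree.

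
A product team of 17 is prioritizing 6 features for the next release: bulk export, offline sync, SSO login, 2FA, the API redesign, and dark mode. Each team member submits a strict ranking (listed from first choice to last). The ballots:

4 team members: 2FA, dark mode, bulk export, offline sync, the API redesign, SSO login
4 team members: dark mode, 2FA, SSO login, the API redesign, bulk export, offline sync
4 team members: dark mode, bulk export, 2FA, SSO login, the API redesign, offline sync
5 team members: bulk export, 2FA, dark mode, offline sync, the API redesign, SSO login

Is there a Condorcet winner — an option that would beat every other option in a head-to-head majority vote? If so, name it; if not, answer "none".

none

Checking pairwise contests:
dark mode beats bulk export 12–5.
bulk export beats offline sync 17–0.
bulk export beats SSO login 13–4.
bulk export beats 2FA 9–8.
bulk export beats the API redesign 13–4.
2FA beats dark mode 9–8.
Every option loses at least one head-to-head, so there is no Condorcet winner.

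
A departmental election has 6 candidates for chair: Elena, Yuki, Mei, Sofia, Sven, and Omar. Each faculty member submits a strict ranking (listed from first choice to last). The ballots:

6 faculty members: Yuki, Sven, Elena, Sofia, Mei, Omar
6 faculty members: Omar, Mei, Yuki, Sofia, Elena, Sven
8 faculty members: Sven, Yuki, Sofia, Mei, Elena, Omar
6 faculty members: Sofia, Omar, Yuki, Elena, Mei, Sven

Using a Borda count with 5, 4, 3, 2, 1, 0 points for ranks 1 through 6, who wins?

Elena: 6·3 + 6·1 + 8·1 + 6·2 = 44
Yuki: 6·5 + 6·3 + 8·4 + 6·3 = 98
Mei: 6·1 + 6·4 + 8·2 + 6·1 = 52
Sofia: 6·2 + 6·2 + 8·3 + 6·5 = 78
Sven: 6·4 + 6·0 + 8·5 + 6·0 = 64
Omar: 6·0 + 6·5 + 8·0 + 6·4 = 54
Yuki has the highest Borda score (98).

Yuki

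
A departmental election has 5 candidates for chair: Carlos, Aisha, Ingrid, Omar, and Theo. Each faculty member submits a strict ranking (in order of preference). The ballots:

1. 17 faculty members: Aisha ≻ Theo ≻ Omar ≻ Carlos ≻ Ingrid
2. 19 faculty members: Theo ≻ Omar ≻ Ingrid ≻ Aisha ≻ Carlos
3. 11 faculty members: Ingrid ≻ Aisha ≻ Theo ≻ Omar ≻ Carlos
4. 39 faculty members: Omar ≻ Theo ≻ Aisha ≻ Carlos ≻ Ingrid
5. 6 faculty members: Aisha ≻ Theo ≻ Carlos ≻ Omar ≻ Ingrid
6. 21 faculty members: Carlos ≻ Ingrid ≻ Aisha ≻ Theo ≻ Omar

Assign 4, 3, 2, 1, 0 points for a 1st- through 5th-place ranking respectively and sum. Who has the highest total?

Theo

Carlos: 17·1 + 19·0 + 11·0 + 39·1 + 6·2 + 21·4 = 152
Aisha: 17·4 + 19·1 + 11·3 + 39·2 + 6·4 + 21·2 = 264
Ingrid: 17·0 + 19·2 + 11·4 + 39·0 + 6·0 + 21·3 = 145
Omar: 17·2 + 19·3 + 11·1 + 39·4 + 6·1 + 21·0 = 264
Theo: 17·3 + 19·4 + 11·2 + 39·3 + 6·3 + 21·1 = 305
Theo has the highest Borda score (305).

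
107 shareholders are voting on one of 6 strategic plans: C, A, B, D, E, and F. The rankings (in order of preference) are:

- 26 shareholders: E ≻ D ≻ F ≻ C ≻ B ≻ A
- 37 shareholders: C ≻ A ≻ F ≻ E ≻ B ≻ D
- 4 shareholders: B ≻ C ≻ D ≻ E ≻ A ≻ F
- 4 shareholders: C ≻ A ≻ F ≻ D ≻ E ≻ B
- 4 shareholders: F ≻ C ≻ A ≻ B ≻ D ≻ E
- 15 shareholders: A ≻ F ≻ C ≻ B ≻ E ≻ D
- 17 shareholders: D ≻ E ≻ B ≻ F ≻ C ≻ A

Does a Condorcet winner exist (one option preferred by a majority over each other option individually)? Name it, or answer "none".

none

Checking pairwise contests:
F beats C 62–45.
C beats A 92–15.
C beats B 86–21.
C beats D 64–43.
C beats E 64–43.
A beats F 60–47.
Every option loses at least one head-to-head, so there is no Condorcet winner.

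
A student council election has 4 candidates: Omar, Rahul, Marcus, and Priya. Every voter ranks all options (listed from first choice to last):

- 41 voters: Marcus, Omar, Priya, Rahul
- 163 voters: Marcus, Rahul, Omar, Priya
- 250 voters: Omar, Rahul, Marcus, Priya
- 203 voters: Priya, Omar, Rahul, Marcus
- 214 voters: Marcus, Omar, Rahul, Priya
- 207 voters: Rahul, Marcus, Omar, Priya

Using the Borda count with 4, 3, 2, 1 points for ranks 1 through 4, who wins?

Omar

Omar: 41·3 + 163·2 + 250·4 + 203·3 + 214·3 + 207·2 = 3114
Rahul: 41·1 + 163·3 + 250·3 + 203·2 + 214·2 + 207·4 = 2942
Marcus: 41·4 + 163·4 + 250·2 + 203·1 + 214·4 + 207·3 = 2996
Priya: 41·2 + 163·1 + 250·1 + 203·4 + 214·1 + 207·1 = 1728
Omar has the highest Borda score (3114).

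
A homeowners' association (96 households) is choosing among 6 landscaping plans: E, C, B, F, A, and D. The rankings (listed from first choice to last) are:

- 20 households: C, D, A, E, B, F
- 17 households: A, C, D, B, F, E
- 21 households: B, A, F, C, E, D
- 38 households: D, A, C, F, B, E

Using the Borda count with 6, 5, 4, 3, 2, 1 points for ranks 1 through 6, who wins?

A

E: 20·3 + 17·1 + 21·2 + 38·1 = 157
C: 20·6 + 17·5 + 21·3 + 38·4 = 420
B: 20·2 + 17·3 + 21·6 + 38·2 = 293
F: 20·1 + 17·2 + 21·4 + 38·3 = 252
A: 20·4 + 17·6 + 21·5 + 38·5 = 477
D: 20·5 + 17·4 + 21·1 + 38·6 = 417
A has the highest Borda score (477).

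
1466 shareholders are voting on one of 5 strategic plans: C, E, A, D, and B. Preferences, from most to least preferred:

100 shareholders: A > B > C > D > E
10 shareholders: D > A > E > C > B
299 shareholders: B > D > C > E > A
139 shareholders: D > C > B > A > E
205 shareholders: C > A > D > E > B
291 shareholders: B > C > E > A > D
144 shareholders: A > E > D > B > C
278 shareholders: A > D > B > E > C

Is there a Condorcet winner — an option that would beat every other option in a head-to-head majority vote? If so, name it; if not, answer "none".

Checking pairwise contests:
D beats C 870–596.
C beats E 1034–432.
C beats A 934–532.
A beats D 1018–448.
A beats B 737–729.
Every option loses at least one head-to-head, so there is no Condorcet winner.

none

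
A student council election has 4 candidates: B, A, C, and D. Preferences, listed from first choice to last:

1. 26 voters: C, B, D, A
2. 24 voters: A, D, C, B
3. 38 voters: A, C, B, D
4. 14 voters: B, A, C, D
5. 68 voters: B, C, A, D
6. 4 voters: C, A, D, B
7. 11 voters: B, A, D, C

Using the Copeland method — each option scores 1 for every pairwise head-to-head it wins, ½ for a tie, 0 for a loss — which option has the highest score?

B: beats A, C, and D → score 3.
A: beats D; loses to B and C → score 1.
C: beats A and D; loses to B → score 2.
D: loses to B, A, and C → score 0.
B has the best pairwise record.

B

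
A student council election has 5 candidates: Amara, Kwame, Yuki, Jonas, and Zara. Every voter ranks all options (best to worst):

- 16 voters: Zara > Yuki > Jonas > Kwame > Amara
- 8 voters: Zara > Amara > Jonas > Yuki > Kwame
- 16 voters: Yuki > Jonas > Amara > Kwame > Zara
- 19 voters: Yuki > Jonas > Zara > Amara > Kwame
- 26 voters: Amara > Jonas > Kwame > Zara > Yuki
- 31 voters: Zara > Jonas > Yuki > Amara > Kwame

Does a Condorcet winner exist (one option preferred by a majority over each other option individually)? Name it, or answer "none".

Jonas vs Amara: 82–34 for Jonas.
Jonas vs Kwame: 116–0 for Jonas.
Jonas vs Yuki: 65–51 for Jonas.
Jonas vs Zara: 61–55 for Jonas.
Jonas beats every other option head-to-head.

Jonas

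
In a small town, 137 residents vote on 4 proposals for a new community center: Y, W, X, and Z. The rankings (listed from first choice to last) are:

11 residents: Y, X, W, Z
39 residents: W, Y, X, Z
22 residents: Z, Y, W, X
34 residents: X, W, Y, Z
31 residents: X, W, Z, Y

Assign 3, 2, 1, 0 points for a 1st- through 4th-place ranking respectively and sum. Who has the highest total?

Y: 11·3 + 39·2 + 22·2 + 34·1 + 31·0 = 189
W: 11·1 + 39·3 + 22·1 + 34·2 + 31·2 = 280
X: 11·2 + 39·1 + 22·0 + 34·3 + 31·3 = 256
Z: 11·0 + 39·0 + 22·3 + 34·0 + 31·1 = 97
W has the highest Borda score (280).

W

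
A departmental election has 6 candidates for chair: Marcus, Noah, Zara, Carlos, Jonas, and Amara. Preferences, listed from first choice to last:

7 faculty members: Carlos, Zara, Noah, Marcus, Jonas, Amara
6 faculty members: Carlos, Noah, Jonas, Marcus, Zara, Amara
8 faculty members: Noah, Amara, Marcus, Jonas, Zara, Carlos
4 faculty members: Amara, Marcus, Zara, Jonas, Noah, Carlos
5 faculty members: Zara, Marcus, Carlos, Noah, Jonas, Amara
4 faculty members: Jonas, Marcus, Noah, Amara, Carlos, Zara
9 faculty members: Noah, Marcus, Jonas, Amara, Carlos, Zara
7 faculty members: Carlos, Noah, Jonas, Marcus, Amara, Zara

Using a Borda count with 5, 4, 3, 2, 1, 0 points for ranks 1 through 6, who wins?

Noah

Marcus: 7·2 + 6·2 + 8·3 + 4·4 + 5·4 + 4·4 + 9·4 + 7·2 = 152
Noah: 7·3 + 6·4 + 8·5 + 4·1 + 5·2 + 4·3 + 9·5 + 7·4 = 184
Zara: 7·4 + 6·1 + 8·1 + 4·3 + 5·5 + 4·0 + 9·0 + 7·0 = 79
Carlos: 7·5 + 6·5 + 8·0 + 4·0 + 5·3 + 4·1 + 9·1 + 7·5 = 128
Jonas: 7·1 + 6·3 + 8·2 + 4·2 + 5·1 + 4·5 + 9·3 + 7·3 = 122
Amara: 7·0 + 6·0 + 8·4 + 4·5 + 5·0 + 4·2 + 9·2 + 7·1 = 85
Noah has the highest Borda score (184).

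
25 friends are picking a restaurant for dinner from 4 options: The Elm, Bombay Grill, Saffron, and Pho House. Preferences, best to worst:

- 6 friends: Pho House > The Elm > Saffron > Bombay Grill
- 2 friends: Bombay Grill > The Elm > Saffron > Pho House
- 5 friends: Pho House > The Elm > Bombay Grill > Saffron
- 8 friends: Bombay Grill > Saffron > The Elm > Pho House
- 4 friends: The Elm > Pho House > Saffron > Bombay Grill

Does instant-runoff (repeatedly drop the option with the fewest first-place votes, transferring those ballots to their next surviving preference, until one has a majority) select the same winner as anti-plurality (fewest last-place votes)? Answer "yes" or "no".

Instant-runoff — R1 The Elm 4, Bombay Grill 10, Saffron 0, Pho House 11 (Saffron out); R2 The Elm 4, Bombay Grill 10, Pho House 11 (The Elm out); R3 Bombay Grill 10, Pho House 15 (Pho House winner). Winner: Pho House.
Anti-plurality — last-place votes: The Elm 0, Bombay Grill 10, Saffron 5, Pho House 10. Winner: The Elm.
The two methods disagree.

no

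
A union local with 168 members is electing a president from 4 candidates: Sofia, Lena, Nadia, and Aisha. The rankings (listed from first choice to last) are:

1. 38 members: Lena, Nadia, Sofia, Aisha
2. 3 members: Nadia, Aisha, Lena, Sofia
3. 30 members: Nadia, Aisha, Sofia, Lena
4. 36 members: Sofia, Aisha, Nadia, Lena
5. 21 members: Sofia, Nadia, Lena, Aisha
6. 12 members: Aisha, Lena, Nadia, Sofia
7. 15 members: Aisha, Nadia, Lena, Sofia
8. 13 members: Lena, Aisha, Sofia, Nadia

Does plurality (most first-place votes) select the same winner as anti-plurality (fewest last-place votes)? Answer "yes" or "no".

no

Plurality — first-place votes: Sofia 57, Lena 51, Nadia 33, Aisha 27. Winner: Sofia.
Anti-plurality — last-place votes: Sofia 30, Lena 66, Nadia 13, Aisha 59. Winner: Nadia.
The two methods disagree.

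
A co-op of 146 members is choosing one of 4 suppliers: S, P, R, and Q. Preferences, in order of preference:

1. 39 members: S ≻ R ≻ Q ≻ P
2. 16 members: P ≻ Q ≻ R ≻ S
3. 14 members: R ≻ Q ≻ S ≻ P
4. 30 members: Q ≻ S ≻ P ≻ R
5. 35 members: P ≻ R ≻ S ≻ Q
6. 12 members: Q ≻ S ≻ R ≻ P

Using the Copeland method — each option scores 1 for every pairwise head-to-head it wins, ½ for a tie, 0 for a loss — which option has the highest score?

S

S: beats P, R, and Q → score 3.
P: beats R; loses to S and Q → score 1.
R: beats Q; loses to S and P → score 1.
Q: beats P; loses to S and R → score 1.
S has the best pairwise record.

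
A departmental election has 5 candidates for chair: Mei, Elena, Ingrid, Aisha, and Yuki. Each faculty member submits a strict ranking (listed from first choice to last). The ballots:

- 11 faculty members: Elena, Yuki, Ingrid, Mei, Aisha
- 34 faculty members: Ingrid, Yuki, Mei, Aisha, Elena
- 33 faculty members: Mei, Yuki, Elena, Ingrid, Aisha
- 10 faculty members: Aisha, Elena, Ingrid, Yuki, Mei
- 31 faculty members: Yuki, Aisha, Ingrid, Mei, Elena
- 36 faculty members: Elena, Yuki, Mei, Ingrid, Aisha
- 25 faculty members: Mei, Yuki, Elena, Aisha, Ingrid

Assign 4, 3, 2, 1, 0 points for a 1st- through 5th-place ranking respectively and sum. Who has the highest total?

Yuki

Mei: 11·1 + 34·2 + 33·4 + 10·0 + 31·1 + 36·2 + 25·4 = 414
Elena: 11·4 + 34·0 + 33·2 + 10·3 + 31·0 + 36·4 + 25·2 = 334
Ingrid: 11·2 + 34·4 + 33·1 + 10·2 + 31·2 + 36·1 + 25·0 = 309
Aisha: 11·0 + 34·1 + 33·0 + 10·4 + 31·3 + 36·0 + 25·1 = 192
Yuki: 11·3 + 34·3 + 33·3 + 10·1 + 31·4 + 36·3 + 25·3 = 551
Yuki has the highest Borda score (551).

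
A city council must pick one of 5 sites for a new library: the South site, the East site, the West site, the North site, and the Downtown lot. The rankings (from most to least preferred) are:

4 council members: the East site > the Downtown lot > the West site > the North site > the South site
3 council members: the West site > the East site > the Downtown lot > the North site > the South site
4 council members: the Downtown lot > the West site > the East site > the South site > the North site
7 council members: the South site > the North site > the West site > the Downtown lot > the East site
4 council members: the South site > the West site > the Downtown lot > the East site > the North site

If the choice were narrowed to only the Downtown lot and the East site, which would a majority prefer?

the Downtown lot

Voters preferring the Downtown lot to the East site: 15; preferring the East site to the Downtown lot: 7.
the Downtown lot wins the head-to-head.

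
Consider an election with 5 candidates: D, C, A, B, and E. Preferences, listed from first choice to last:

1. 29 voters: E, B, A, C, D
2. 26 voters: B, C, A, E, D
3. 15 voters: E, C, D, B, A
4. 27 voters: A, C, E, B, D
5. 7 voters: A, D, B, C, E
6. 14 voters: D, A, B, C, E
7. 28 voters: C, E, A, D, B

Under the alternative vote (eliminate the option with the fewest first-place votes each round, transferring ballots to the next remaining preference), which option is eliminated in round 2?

B

Round 1: D 14, C 28, A 34, B 26, E 44. Eliminate D.
Round 2: C 28, A 48, B 26, E 44. Eliminate B.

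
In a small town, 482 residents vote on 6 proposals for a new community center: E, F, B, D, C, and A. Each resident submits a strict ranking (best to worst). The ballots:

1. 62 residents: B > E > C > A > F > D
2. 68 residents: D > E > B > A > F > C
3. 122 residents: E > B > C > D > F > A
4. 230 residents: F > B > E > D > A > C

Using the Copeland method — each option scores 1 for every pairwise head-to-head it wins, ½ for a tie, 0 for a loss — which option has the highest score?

B

E: beats F, D, C, and A; loses to B → score 4.
F: beats D, C, and A; loses to E and B → score 3.
B: beats E, F, D, C, and A → score 5.
D: beats C and A; loses to E, F, and B → score 2.
C: loses to E, F, B, D, and A → score 0.
A: beats C; loses to E, F, B, and D → score 1.
B has the best pairwise record.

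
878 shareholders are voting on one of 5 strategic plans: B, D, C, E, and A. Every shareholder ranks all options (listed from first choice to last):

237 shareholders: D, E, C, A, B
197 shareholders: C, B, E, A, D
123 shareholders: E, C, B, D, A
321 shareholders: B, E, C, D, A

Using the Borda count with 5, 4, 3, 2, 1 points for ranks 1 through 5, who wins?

E

B: 237·1 + 197·4 + 123·3 + 321·5 = 2999
D: 237·5 + 197·1 + 123·2 + 321·2 = 2270
C: 237·3 + 197·5 + 123·4 + 321·3 = 3151
E: 237·4 + 197·3 + 123·5 + 321·4 = 3438
A: 237·2 + 197·2 + 123·1 + 321·1 = 1312
E has the highest Borda score (3438).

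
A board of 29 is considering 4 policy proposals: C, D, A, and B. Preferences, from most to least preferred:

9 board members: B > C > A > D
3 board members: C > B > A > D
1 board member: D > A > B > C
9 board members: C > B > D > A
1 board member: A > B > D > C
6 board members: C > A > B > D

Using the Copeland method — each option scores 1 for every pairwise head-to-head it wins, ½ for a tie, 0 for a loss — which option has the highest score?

C: beats D, A, and B → score 3.
D: loses to C, A, and B → score 0.
A: beats D; loses to C and B → score 1.
B: beats D and A; loses to C → score 2.
C has the best pairwise record.

C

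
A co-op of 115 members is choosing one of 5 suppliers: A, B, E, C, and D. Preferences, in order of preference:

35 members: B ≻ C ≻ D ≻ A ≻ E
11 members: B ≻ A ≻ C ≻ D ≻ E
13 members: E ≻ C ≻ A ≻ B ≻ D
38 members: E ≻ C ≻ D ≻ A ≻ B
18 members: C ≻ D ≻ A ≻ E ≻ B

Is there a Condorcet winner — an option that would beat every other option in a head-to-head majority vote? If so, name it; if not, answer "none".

C

C vs A: 104–11 for C.
C vs B: 69–46 for C.
C vs E: 64–51 for C.
C vs D: 115–0 for C.
C beats every other option head-to-head.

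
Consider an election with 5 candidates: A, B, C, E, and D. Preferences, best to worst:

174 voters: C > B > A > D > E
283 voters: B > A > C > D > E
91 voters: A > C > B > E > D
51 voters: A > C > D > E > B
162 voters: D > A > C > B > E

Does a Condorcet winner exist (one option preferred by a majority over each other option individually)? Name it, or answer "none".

Checking pairwise contests:
B beats A 457–304.
C beats B 478–283.
A beats C 587–174.
A beats E 761–0.
A beats D 599–162.
Every option loses at least one head-to-head, so there is no Condorcet winner.

none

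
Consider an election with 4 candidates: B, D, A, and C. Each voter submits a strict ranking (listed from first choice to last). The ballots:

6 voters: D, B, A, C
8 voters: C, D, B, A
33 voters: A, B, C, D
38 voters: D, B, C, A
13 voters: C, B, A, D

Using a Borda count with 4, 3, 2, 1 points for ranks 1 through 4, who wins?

B

B: 6·3 + 8·2 + 33·3 + 38·3 + 13·3 = 286
D: 6·4 + 8·3 + 33·1 + 38·4 + 13·1 = 246
A: 6·2 + 8·1 + 33·4 + 38·1 + 13·2 = 216
C: 6·1 + 8·4 + 33·2 + 38·2 + 13·4 = 232
B has the highest Borda score (286).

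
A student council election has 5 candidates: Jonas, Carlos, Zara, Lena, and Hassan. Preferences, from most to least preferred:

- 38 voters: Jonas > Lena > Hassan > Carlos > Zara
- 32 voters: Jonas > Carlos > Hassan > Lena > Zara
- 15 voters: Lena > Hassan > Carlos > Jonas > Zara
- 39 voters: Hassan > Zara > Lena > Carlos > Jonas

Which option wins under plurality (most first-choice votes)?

First-place votes: Jonas 70, Carlos 0, Zara 0, Lena 15, Hassan 39.
Jonas has the most first-place votes.

Jonas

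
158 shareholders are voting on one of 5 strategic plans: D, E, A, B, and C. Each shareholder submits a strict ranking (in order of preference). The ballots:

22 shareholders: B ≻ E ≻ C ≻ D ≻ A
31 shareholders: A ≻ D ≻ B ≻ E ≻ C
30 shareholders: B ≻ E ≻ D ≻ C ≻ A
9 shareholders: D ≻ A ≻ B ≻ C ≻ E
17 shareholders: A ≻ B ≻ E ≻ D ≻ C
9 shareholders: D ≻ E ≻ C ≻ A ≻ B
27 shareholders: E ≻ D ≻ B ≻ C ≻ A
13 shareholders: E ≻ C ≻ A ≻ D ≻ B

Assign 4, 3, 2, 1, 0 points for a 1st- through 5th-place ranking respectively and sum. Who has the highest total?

D: 22·1 + 31·3 + 30·2 + 9·4 + 17·1 + 9·4 + 27·3 + 13·1 = 358
E: 22·3 + 31·1 + 30·3 + 9·0 + 17·2 + 9·3 + 27·4 + 13·4 = 408
A: 22·0 + 31·4 + 30·0 + 9·3 + 17·4 + 9·1 + 27·0 + 13·2 = 254
B: 22·4 + 31·2 + 30·4 + 9·2 + 17·3 + 9·0 + 27·2 + 13·0 = 393
C: 22·2 + 31·0 + 30·1 + 9·1 + 17·0 + 9·2 + 27·1 + 13·3 = 167
E has the highest Borda score (408).

E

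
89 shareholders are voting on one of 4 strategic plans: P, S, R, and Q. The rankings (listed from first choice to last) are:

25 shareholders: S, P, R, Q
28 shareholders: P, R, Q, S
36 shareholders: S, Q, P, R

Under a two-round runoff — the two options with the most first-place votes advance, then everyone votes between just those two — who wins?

S

Round 1 first-place votes: P 28, S 61, R 0, Q 0.
S and P advance.
Runoff: S is preferred to P by 61 voters; P by 28.
S wins the runoff.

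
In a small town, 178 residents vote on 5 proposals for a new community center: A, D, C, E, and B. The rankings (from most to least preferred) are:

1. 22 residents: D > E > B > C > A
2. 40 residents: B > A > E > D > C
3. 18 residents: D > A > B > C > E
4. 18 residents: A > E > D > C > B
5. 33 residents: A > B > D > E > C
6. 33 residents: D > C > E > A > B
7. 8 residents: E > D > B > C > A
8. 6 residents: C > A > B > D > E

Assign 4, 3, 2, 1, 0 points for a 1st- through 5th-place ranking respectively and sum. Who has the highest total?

A: 22·0 + 40·3 + 18·3 + 18·4 + 33·4 + 33·1 + 8·0 + 6·3 = 429
D: 22·4 + 40·1 + 18·4 + 18·2 + 33·2 + 33·4 + 8·3 + 6·1 = 464
C: 22·1 + 40·0 + 18·1 + 18·1 + 33·0 + 33·3 + 8·1 + 6·4 = 189
E: 22·3 + 40·2 + 18·0 + 18·3 + 33·1 + 33·2 + 8·4 + 6·0 = 331
B: 22·2 + 40·4 + 18·2 + 18·0 + 33·3 + 33·0 + 8·2 + 6·2 = 367
D has the highest Borda score (464).

D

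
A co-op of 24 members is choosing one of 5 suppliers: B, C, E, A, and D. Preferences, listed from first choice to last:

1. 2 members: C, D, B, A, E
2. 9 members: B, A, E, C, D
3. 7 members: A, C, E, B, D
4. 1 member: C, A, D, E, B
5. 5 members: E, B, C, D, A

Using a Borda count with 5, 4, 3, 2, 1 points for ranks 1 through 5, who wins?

B

B: 2·3 + 9·5 + 7·2 + 1·1 + 5·4 = 86
C: 2·5 + 9·2 + 7·4 + 1·5 + 5·3 = 76
E: 2·1 + 9·3 + 7·3 + 1·2 + 5·5 = 77
A: 2·2 + 9·4 + 7·5 + 1·4 + 5·1 = 84
D: 2·4 + 9·1 + 7·1 + 1·3 + 5·2 = 37
B has the highest Borda score (86).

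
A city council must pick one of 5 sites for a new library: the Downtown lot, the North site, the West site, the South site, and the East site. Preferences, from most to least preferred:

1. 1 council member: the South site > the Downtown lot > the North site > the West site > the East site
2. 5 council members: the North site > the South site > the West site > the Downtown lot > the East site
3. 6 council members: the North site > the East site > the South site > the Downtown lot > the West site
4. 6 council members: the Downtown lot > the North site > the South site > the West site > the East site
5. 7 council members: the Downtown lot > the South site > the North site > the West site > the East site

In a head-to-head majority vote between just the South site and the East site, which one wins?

the South site

Voters preferring the South site to the East site: 19; preferring the East site to the South site: 6.
the South site wins the head-to-head.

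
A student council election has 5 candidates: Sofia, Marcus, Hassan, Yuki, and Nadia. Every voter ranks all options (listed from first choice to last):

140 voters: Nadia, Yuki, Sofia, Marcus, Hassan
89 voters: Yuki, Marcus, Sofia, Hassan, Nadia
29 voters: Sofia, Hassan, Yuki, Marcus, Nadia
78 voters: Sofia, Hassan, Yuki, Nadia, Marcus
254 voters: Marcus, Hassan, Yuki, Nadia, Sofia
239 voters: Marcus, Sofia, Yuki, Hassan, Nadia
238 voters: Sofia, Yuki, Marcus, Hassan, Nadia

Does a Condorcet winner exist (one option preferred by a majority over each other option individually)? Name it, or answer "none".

Checking pairwise contests:
Marcus beats Sofia 582–485.
Yuki beats Marcus 574–493.
Sofia beats Hassan 813–254.
Sofia beats Yuki 584–483.
Sofia beats Nadia 673–394.
Every option loses at least one head-to-head, so there is no Condorcet winner.

none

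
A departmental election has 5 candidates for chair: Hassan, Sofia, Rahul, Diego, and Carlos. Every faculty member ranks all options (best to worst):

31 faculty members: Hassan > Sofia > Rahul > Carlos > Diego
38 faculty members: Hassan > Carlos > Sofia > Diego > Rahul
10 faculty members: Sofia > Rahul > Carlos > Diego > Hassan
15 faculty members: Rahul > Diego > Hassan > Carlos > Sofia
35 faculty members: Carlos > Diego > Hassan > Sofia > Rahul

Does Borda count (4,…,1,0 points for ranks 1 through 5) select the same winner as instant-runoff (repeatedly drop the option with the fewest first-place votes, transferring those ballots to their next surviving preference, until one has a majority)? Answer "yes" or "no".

yes

Borda — scores: Hassan 376, Sofia 244, Rahul 152, Diego 198, Carlos 320. Winner: Hassan.
Instant-runoff — R1 Hassan 69, Sofia 10, Rahul 15, Diego 0, Carlos 35 (Hassan winner). Winner: Hassan.
The two methods agree.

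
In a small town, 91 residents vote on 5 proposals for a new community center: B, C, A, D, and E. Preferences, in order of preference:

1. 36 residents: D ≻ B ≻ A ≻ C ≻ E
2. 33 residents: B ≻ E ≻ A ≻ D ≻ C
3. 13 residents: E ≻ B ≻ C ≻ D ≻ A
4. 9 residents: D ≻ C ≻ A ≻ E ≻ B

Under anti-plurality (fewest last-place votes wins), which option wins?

Last-place votes: B 9, C 33, A 13, D 0, E 36.
D is ranked last by the fewest voters, so D wins.

D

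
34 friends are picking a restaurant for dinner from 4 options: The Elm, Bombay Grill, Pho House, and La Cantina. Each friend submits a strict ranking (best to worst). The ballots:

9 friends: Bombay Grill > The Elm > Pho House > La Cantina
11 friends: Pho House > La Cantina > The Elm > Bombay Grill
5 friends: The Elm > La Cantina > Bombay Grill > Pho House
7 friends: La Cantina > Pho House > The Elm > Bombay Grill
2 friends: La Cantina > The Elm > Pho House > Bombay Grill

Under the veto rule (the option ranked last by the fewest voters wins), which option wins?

Last-place votes: The Elm 0, Bombay Grill 20, Pho House 5, La Cantina 9.
The Elm is ranked last by the fewest voters, so The Elm wins.

The Elm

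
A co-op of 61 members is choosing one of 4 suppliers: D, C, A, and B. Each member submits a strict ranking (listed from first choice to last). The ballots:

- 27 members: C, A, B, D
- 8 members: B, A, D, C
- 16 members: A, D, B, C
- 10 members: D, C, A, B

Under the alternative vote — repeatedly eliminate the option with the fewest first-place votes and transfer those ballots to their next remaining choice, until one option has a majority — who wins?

C

Round 1: D 10, C 27, A 16, B 8. Eliminate B.
Round 2: D 10, C 27, A 24. Eliminate D.
Round 3: C 37, A 24. C has a majority.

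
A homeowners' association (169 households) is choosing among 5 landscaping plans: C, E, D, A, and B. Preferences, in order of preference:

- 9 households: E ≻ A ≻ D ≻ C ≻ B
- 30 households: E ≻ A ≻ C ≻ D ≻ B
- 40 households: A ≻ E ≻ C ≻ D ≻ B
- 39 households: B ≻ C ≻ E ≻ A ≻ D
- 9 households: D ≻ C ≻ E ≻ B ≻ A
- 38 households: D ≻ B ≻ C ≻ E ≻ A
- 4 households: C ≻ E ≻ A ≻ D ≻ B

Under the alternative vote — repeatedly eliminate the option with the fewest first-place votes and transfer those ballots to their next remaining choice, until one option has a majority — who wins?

Round 1: C 4, E 39, D 47, A 40, B 39. Eliminate C.
Round 2: E 43, D 47, A 40, B 39. Eliminate B.
Round 3: E 82, D 47, A 40. Eliminate A.
Round 4: E 122, D 47. E has a majority.

E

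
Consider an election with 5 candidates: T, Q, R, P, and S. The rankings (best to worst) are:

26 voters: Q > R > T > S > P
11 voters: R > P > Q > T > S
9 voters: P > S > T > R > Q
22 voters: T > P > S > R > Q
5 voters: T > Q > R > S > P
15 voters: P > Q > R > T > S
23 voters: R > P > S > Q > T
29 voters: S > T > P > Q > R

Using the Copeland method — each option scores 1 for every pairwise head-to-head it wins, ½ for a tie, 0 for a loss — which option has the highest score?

P

T: beats P and S; loses to Q and R → score 2.
Q: beats T and R; loses to P and S → score 2.
R: beats T and S; loses to Q and P → score 2.
P: beats Q, R, and S; loses to T → score 3.
S: beats Q; loses to T, R, and P → score 1.
P has the best pairwise record.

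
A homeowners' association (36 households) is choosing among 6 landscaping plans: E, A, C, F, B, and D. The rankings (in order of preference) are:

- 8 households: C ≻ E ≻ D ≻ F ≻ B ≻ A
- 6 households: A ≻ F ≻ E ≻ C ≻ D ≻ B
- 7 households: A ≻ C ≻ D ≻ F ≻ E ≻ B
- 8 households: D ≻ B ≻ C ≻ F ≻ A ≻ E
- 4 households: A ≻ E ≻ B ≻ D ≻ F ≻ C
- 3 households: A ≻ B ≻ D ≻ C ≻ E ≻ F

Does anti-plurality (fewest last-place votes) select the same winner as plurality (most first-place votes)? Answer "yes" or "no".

no

Anti-plurality — last-place votes: E 8, A 8, C 4, F 3, B 13, D 0. Winner: D.
Plurality — first-place votes: E 0, A 20, C 8, F 0, B 0, D 8. Winner: A.
The two methods disagree.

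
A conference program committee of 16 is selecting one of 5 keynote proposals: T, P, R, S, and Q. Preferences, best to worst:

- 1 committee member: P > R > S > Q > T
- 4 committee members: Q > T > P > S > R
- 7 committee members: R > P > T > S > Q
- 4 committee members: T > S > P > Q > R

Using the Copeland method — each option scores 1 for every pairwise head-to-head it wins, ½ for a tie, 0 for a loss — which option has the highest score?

T: beats S and Q; ties P and R → score 3.
P: beats R, S, and Q; ties T → score 3.5.
R: ties T, S, and Q; loses to P → score 1.5.
S: beats Q; ties R; loses to T and P → score 1.5.
Q: ties R; loses to T, P, and S → score 0.5.
P has the best pairwise record.

P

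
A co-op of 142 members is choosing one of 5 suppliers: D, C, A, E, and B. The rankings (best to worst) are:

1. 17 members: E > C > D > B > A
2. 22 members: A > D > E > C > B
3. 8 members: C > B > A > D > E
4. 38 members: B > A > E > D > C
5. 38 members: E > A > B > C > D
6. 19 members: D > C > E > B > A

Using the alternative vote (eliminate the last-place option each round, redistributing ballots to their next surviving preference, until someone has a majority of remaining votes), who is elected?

E

Round 1: D 19, C 8, A 22, E 55, B 38. Eliminate C.
Round 2: D 19, A 22, E 55, B 46. Eliminate D.
Round 3: A 22, E 74, B 46. E has a majority.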